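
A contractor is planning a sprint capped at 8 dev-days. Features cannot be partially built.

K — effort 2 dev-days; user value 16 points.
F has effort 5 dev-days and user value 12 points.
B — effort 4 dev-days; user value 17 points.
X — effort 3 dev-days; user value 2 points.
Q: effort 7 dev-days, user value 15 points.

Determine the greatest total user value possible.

33

This is a 0-1 knapsack instance.
Take K and B: effort 2 + 4 = 6 ≤ 8, user value 16 + 17 = 33.
No other feasible combination does better.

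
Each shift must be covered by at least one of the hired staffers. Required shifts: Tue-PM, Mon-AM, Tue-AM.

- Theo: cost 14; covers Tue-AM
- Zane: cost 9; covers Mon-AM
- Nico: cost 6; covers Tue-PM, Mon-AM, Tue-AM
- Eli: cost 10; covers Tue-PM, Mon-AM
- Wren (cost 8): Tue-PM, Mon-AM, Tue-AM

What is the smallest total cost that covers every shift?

This is a weighted set-cover instance.
Nico alone covers Tue-PM, Mon-AM, Tue-AM — every shift.
Total cost: 6.

6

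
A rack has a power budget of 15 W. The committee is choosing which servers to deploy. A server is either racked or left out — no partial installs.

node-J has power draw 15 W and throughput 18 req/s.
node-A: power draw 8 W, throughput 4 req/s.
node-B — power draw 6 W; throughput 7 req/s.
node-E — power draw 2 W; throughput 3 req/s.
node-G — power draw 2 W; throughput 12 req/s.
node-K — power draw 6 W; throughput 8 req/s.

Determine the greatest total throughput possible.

Take node-B, node-G, and node-K: power draw 6 + 2 + 6 = 14 ≤ 15, throughput 7 + 12 + 8 = 27.
No other feasible combination does better.

27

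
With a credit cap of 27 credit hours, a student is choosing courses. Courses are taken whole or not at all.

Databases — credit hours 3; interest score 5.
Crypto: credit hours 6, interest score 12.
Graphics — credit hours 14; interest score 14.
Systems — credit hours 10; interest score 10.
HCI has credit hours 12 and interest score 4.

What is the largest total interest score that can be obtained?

Allowing fractional choices, the relaxed optimum would be about 35.0, but courses are indivisible.
Databases + Crypto + Systems: credit hours 3 + 6 + 10 = 19 ≤ 27, interest score 5 + 12 + 10 = 27.
Databases + Crypto + Graphics: credit hours 3 + 6 + 14 = 23 ≤ 27, interest score 5 + 12 + 14 = 31.
Databases + Graphics + Systems: credit hours 3 + 14 + 10 = 27 ≤ 27, interest score 5 + 14 + 10 = 29.
Best is Databases, Crypto, and Graphics with total interest score 31.

31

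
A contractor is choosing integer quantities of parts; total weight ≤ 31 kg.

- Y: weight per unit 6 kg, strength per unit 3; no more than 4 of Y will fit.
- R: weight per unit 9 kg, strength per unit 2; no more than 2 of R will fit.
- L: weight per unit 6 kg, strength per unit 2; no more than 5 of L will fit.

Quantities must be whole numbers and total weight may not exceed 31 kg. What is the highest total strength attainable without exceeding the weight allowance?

14

This is a bounded integer knapsack.
3×Y and 2×L: weight 30 ≤ 31, strength 3·3 + 2·2 = 13.
4×Y and 1×L: weight 30 ≤ 31, strength 4·3 + 1·2 = 14.
Best is 14.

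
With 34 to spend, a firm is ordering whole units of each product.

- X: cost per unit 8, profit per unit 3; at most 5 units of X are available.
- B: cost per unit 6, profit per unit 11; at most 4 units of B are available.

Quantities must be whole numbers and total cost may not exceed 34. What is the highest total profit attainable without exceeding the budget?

47

Take 1×X and 4×B: cost 32 ≤ 34, profit 1·3 + 4·11 = 47.
B has the best ratio (11/6) and is taken to its limit of 4; remaining capacity is filled optimally with the others.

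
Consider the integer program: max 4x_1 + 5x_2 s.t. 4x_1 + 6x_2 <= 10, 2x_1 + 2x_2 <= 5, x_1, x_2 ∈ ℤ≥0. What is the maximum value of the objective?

9

The continuous relaxation peaks at (2.5, 0) with value 10.00; rounding to a feasible lattice point costs some objective.
(x_1,x_2)=(1,1): 4·1+6·1=10≤10, 2·1+2·1=4≤5, objective 9.
(x_1,x_2)=(2,0): 4·2+6·0=8≤10, 2·2+2·0=4≤5, objective 8.
Maximum is 9 at (x_1,x_2)=(1,1).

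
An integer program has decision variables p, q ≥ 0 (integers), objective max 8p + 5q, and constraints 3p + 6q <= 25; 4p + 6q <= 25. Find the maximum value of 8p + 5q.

48

(p,q)=(6,0): 3·6+6·0=18≤25, 4·6+6·0=24≤25, objective 48.
(p,q)=(5,0): 3·5+6·0=15≤25, 4·5+6·0=20≤25, objective 40.
Maximum is 48 at (p,q)=(6,0).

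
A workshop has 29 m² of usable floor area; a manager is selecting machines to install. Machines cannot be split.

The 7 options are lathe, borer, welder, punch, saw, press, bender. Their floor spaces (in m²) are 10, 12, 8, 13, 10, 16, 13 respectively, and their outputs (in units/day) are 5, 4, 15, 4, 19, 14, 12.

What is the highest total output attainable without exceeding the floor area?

saw + press: floor space 10 + 16 = 26 ≤ 29, output 19 + 14 = 33.
welder + saw: floor space 8 + 10 = 18 ≤ 29, output 15 + 19 = 34.
lathe + welder + saw: floor space 10 + 8 + 10 = 28 ≤ 29, output 5 + 15 + 19 = 39.
Best is lathe, welder, and saw with total output 39.

39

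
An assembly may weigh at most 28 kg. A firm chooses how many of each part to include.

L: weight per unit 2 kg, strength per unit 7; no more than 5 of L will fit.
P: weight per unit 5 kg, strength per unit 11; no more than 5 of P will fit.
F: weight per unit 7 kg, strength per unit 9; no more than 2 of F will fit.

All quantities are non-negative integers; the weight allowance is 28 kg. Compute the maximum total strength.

72

5×L and 3×P: weight 25 ≤ 28, strength 5·7 + 3·11 = 68.
4×L and 4×P: weight 28 ≤ 28, strength 4·7 + 4·11 = 72.
Best is 72.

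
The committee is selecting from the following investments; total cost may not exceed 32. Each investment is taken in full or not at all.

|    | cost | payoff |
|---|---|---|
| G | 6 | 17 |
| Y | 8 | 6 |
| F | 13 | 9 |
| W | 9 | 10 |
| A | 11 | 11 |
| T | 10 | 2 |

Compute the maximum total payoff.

38

Allowing fractional choices, the relaxed optimum would be about 42.5, but investments are indivisible.
G + F + A: cost 6 + 13 + 11 = 30 ≤ 32, payoff 17 + 9 + 11 = 37.
G + W + A: cost 6 + 9 + 11 = 26 ≤ 32, payoff 17 + 10 + 11 = 38.
Best is G, W, and A with total payoff 38.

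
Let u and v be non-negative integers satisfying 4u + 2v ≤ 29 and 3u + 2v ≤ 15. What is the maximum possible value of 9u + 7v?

51

Relaxing integrality, the LP optimum is 52.50 at (u,v) = (0, 7.5), which is not an integer point.
(u,v)=(1,6): 4·1+2·6=16≤29, 3·1+2·6=15≤15, objective 51.
(u,v)=(0,7): 4·0+2·7=14≤29, 3·0+2·7=14≤15, objective 49.
The best lattice point is (1,6), giving 51.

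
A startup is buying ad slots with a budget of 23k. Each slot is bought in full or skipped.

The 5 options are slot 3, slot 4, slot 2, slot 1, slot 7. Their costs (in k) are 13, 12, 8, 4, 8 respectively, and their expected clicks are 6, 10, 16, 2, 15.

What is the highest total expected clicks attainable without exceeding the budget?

33

Treat it as a binary knapsack problem.
Allowing fractional choices, the relaxed optimum would be about 36.8, but ad slots are indivisible.
slot 2 + slot 7: cost 8 + 8 = 16 ≤ 23, expected clicks 16 + 15 = 31.
slot 4 + slot 2: cost 12 + 8 = 20 ≤ 23, expected clicks 10 + 16 = 26.
slot 2 + slot 1 + slot 7: cost 8 + 4 + 8 = 20 ≤ 23, expected clicks 16 + 2 + 15 = 33.
Best is slot 2, slot 1, and slot 7 with total expected clicks 33.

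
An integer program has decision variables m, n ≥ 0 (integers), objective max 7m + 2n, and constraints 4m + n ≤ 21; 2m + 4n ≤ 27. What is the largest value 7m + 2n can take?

37

Relaxing integrality, the LP optimum is 37.93 at (m,n) = (4.07, 4.71), which is not an integer point.
(m,n)=(5,1): 4·5+1·1=21≤21, 2·5+4·1=14≤27, objective 37.
(m,n)=(4,4): 4·4+1·4=20≤21, 2·4+4·4=24≤27, objective 36.
(m,n)=(5,0): 4·5+1·0=20≤21, 2·5+4·0=10≤27, objective 35.
The best lattice point is (5,1), giving 37.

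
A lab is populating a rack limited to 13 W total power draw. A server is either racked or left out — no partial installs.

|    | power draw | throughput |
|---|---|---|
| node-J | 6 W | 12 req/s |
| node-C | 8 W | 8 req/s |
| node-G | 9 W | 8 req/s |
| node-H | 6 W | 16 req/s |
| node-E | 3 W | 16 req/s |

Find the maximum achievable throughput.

Allowing fractional choices, the relaxed optimum would be about 40.0, but servers are indivisible.
node-J + node-H: power draw 6 + 6 = 12 ≤ 13, throughput 12 + 16 = 28.
node-J + node-E: power draw 6 + 3 = 9 ≤ 13, throughput 12 + 16 = 28.
node-H + node-E: power draw 6 + 3 = 9 ≤ 13, throughput 16 + 16 = 32.
Best is node-H and node-E with total throughput 32.

32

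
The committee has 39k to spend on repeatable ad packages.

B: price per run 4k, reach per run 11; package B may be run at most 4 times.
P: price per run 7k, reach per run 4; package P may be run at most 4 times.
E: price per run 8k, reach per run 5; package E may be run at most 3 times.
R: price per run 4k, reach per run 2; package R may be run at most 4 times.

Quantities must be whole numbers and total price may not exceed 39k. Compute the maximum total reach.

58

4×B, 1×P, 1×E, and 2×R: price 39 ≤ 39, reach 4·11 + 1·4 + 1·5 + 2·2 = 57.
4×B, 1×P, and 2×E: price 39 ≤ 39, reach 4·11 + 1·4 + 2·5 = 58.
Best is 58.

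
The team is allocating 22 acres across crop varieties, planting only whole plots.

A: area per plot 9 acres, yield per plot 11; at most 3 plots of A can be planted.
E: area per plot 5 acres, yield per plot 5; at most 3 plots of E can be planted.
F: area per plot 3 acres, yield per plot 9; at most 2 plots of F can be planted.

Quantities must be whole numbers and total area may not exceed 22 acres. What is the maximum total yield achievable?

1×A, 1×E, and 2×F: area 20 ≤ 22, yield 1·11 + 1·5 + 2·9 = 34.
3×E and 2×F: area 21 ≤ 22, yield 3·5 + 2·9 = 33.
Best is 34.

34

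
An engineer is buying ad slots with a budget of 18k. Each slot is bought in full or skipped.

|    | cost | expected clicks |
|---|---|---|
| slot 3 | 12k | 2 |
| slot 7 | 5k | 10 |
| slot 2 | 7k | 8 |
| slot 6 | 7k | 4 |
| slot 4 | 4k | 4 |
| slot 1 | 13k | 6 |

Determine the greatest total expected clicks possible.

slot 7 + slot 2: cost 5 + 7 = 12 ≤ 18, expected clicks 10 + 8 = 18.
slot 7 + slot 2 + slot 4: cost 5 + 7 + 4 = 16 ≤ 18, expected clicks 10 + 8 + 4 = 22.
Best is slot 7, slot 2, and slot 4 with total expected clicks 22.

22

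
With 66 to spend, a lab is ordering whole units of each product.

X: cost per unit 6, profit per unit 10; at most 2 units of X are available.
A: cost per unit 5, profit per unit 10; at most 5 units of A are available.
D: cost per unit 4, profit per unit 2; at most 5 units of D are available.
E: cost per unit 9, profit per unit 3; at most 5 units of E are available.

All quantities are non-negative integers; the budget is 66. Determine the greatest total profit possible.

Take 2×X, 5×A, 5×D, and 1×E: cost 66 ≤ 66, profit 2·10 + 5·10 + 5·2 + 1·3 = 83.
A has the best ratio (10/5) and is taken to its limit of 5; remaining capacity is filled optimally with the others.

83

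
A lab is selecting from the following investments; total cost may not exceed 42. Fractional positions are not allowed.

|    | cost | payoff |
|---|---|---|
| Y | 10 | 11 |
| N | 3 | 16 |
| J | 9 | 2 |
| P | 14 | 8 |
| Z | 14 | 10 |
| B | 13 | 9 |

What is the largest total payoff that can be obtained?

This is a 0-1 knapsack instance.
Y + N + Z + B: cost 10 + 3 + 14 + 13 = 40 ≤ 42, payoff 11 + 16 + 10 + 9 = 46.
Y + N + P + B: cost 10 + 3 + 14 + 13 = 40 ≤ 42, payoff 11 + 16 + 8 + 9 = 44.
Y + N + P + Z: cost 10 + 3 + 14 + 14 = 41 ≤ 42, payoff 11 + 16 + 8 + 10 = 45.
Best is Y, N, Z, and B with total payoff 46.

46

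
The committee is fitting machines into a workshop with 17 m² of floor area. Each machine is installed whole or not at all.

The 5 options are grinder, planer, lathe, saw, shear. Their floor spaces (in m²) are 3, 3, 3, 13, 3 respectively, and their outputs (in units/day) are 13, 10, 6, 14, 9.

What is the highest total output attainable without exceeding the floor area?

Allowing fractional choices, the relaxed optimum would be about 43.4, but machines are indivisible.
grinder + planer + shear: floor space 3 + 3 + 3 = 9 ≤ 17, output 13 + 10 + 9 = 32.
grinder + planer + lathe: floor space 3 + 3 + 3 = 9 ≤ 17, output 13 + 10 + 6 = 29.
grinder + planer + lathe + shear: floor space 3 + 3 + 3 + 3 = 12 ≤ 17, output 13 + 10 + 6 + 9 = 38.
Best is grinder, planer, lathe, and shear with total output 38.

38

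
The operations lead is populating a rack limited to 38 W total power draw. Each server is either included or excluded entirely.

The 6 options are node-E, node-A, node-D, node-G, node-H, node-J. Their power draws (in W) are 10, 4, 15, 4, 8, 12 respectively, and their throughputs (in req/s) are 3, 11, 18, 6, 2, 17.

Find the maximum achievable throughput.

This is a 0-1 knapsack instance.
node-A + node-D + node-G + node-J: power draw 4 + 15 + 4 + 12 = 35 ≤ 38, throughput 11 + 18 + 6 + 17 = 52.
node-D + node-G + node-J: power draw 15 + 4 + 12 = 31 ≤ 38, throughput 18 + 6 + 17 = 41.
node-A + node-D + node-J: power draw 4 + 15 + 12 = 31 ≤ 38, throughput 11 + 18 + 17 = 46.
Best is node-A, node-D, node-G, and node-J with total throughput 52.

52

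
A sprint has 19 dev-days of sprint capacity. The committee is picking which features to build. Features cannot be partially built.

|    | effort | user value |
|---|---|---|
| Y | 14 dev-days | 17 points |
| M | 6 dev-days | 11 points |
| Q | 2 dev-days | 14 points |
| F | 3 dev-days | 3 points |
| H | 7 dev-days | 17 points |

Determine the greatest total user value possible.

45

Q + F + H: effort 2 + 3 + 7 = 12 ≤ 19, user value 14 + 3 + 17 = 34.
M + Q + F + H: effort 6 + 2 + 3 + 7 = 18 ≤ 19, user value 11 + 14 + 3 + 17 = 45.
M + Q + H: effort 6 + 2 + 7 = 15 ≤ 19, user value 11 + 14 + 17 = 42.
Best is M, Q, F, and H with total user value 45.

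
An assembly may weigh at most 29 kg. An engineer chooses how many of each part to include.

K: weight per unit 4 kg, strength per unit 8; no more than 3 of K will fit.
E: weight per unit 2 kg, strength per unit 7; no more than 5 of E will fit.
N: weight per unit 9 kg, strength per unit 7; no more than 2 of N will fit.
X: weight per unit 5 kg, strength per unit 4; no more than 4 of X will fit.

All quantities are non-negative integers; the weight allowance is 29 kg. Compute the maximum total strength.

63

Take 3×K, 5×E, and 1×X: weight 27 ≤ 29, strength 3·8 + 5·7 + 1·4 = 63.
E has the best ratio (7/2) and is taken to its limit of 5; remaining capacity is filled optimally with the others.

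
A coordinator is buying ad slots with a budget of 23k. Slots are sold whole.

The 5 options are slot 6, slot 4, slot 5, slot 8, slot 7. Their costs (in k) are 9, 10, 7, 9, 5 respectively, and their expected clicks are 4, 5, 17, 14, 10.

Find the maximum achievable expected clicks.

41

Allowing fractional choices, the relaxed optimum would be about 42.0, but ad slots are indivisible.
slot 4 + slot 5 + slot 7: cost 10 + 7 + 5 = 22 ≤ 23, expected clicks 5 + 17 + 10 = 32.
slot 5 + slot 8: cost 7 + 9 = 16 ≤ 23, expected clicks 17 + 14 = 31.
slot 5 + slot 8 + slot 7: cost 7 + 9 + 5 = 21 ≤ 23, expected clicks 17 + 14 + 10 = 41.
Best is slot 5, slot 8, and slot 7 with total expected clicks 41.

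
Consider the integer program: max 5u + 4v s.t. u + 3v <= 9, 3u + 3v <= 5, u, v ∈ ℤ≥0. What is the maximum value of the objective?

5

The continuous relaxation peaks at (1.67, 0) with value 8.33; rounding to a feasible lattice point costs some objective.
(u,v)=(1,0): 1·1+3·0=1≤9, 3·1+3·0=3≤5, objective 5.
(u,v)=(0,1): 1·0+3·1=3≤9, 3·0+3·1=3≤5, objective 4.
Maximum is 5 at (u,v)=(1,0).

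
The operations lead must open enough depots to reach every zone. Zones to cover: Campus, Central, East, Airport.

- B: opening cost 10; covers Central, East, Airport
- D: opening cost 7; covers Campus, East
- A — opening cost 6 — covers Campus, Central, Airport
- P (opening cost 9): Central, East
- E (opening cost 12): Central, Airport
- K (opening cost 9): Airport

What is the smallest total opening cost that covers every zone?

13

This is a weighted set-cover instance.
Choose D and A: together they cover Campus, Central, East, Airport — every zone.
Total opening cost: 7 + 6 = 13.
No cover costs less than 13.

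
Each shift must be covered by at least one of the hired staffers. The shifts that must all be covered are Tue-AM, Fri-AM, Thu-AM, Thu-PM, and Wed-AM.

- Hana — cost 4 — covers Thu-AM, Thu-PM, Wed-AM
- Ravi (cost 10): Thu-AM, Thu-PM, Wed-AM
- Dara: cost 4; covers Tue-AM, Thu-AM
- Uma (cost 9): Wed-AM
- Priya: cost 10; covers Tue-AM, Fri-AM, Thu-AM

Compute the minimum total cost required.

The greedy cost-per-new-shift heuristic would pick Hana, Dara, and Priya for 18, but a cheaper cover exists.
Choose Hana and Priya: together they cover Tue-AM, Fri-AM, Thu-AM, Thu-PM, Wed-AM — every shift.
Total cost: 4 + 10 = 14.
No cover costs less than 14.

14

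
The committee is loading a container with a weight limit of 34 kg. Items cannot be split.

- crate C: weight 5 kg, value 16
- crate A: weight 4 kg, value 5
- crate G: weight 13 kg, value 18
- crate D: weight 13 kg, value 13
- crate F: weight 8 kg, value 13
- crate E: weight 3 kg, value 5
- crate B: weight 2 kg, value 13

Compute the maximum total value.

Treat it as a binary knapsack problem.
crate C + crate A + crate G + crate F + crate B: weight 5 + 4 + 13 + 8 + 2 = 32 ≤ 34, value 16 + 5 + 18 + 13 + 13 = 65.
crate C + crate G + crate F + crate E + crate B: weight 5 + 13 + 8 + 3 + 2 = 31 ≤ 34, value 16 + 18 + 13 + 5 + 13 = 65.
crate C + crate G + crate F + crate B: weight 5 + 13 + 8 + 2 = 28 ≤ 34, value 16 + 18 + 13 + 13 = 60.
The maximum value is 65; one optimal choice is crate C, crate G, crate F, crate E, and crate B.

65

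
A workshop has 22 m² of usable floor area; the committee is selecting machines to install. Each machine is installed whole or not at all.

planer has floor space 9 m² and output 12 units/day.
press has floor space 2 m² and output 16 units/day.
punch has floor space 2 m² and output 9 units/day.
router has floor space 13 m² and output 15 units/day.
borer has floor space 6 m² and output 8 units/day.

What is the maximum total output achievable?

press + punch + router: floor space 2 + 2 + 13 = 17 ≤ 22, output 16 + 9 + 15 = 40.
press + router + borer: floor space 2 + 13 + 6 = 21 ≤ 22, output 16 + 15 + 8 = 39.
planer + press + punch + borer: floor space 9 + 2 + 2 + 6 = 19 ≤ 22, output 12 + 16 + 9 + 8 = 45.
Best is planer, press, punch, and borer with total output 45.

45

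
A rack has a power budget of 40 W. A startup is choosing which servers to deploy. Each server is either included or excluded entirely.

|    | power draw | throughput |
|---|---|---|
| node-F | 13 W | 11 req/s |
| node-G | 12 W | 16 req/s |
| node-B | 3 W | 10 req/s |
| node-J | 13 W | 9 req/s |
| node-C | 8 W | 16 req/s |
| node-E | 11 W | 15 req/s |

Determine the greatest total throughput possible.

Allowing fractional choices, the relaxed optimum would be about 62.1, but servers are indivisible.
node-F + node-G + node-B + node-C: power draw 13 + 12 + 3 + 8 = 36 ≤ 40, throughput 11 + 16 + 10 + 16 = 53.
node-G + node-B + node-C + node-E: power draw 12 + 3 + 8 + 11 = 34 ≤ 40, throughput 16 + 10 + 16 + 15 = 57.
node-F + node-B + node-C + node-E: power draw 13 + 3 + 8 + 11 = 35 ≤ 40, throughput 11 + 10 + 16 + 15 = 52.
Best is node-G, node-B, node-C, and node-E with total throughput 57.

57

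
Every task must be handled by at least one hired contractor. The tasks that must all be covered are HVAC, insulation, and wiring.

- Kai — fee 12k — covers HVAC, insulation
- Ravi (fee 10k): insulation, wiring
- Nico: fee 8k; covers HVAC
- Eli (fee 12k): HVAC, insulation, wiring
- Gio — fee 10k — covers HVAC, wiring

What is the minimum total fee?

12

This is a weighted set-cover instance.
Eli alone covers HVAC, insulation, wiring — every task.
Total fee: 12.
No cover costs less than 12.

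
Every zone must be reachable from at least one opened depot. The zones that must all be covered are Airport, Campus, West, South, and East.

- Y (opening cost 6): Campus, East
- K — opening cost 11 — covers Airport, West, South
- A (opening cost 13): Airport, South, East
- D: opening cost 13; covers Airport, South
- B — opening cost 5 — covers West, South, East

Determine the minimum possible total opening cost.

17

The greedy cost-per-new-zone heuristic would pick B, Y, and K for 22, but a cheaper cover exists.
Choose Y and K: together they cover Airport, Campus, West, South, East — every zone.
Total opening cost: 6 + 11 = 17.
No cover costs less than 17.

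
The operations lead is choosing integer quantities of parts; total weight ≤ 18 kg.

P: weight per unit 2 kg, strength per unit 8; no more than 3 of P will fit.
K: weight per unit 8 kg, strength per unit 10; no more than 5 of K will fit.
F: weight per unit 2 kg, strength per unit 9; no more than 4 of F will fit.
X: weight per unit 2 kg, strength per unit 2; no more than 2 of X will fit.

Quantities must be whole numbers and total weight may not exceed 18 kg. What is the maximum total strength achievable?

64

This is a bounded integer knapsack.
Take 3×P, 4×F, and 2×X: weight 18 ≤ 18, strength 3·8 + 4·9 + 2·2 = 64.
F has the best ratio (9/2) and is taken to its limit of 4; remaining capacity is filled optimally with the others.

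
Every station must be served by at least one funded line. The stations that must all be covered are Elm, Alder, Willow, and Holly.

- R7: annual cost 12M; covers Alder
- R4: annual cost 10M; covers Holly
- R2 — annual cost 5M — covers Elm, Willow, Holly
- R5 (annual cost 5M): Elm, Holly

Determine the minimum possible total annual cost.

17

This is a weighted set-cover instance.
Choose R7 and R2: together they cover Elm, Alder, Willow, Holly — every station.
Total annual cost: 12 + 5 = 17.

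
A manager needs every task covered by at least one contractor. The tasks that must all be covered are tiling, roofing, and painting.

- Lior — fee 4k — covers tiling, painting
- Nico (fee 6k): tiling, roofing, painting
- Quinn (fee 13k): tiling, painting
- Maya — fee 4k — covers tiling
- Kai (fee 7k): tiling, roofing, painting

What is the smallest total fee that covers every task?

6

The greedy cost-per-new-task heuristic would pick Lior and Nico for 10, but a cheaper cover exists.
Nico alone covers tiling, roofing, painting — every task.
Total fee: 6.
No cover costs less than 6.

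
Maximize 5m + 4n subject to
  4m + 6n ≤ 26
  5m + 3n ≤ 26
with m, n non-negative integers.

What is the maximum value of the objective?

25

(m,n)=(5,0): 4·5+6·0=20≤26, 5·5+3·0=25≤26, objective 25.
(m,n)=(4,1): 4·4+6·1=22≤26, 5·4+3·1=23≤26, objective 24.
The best lattice point is (5,0), giving 25.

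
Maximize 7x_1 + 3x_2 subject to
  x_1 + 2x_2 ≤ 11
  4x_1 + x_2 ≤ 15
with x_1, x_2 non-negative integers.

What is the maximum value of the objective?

30

(x_1,x_2)=(3,3): 1·3+2·3=9≤11, 4·3+1·3=15≤15, objective 30.
(x_1,x_2)=(3,2): 1·3+2·2=7≤11, 4·3+1·2=14≤15, objective 27.
No feasible integer point exceeds 30.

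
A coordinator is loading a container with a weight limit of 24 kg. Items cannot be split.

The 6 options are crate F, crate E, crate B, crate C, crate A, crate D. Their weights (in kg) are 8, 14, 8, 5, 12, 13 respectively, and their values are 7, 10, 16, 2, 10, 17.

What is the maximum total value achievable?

This is a 0-1 knapsack instance.
Allowing fractional choices, the relaxed optimum would be about 35.6, but items are indivisible.
crate B + crate A: weight 8 + 12 = 20 ≤ 24, value 16 + 10 = 26.
crate B + crate D: weight 8 + 13 = 21 ≤ 24, value 16 + 17 = 33.
Best is crate B and crate D with total value 33.

33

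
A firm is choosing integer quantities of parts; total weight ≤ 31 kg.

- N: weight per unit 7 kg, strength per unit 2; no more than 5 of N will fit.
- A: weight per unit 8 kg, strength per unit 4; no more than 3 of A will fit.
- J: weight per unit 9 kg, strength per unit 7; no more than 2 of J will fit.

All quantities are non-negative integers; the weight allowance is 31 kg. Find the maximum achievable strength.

This is a bounded integer knapsack.
J has the best ratio (7/9); taking only J gives at most 2×7 = 14 (stopped by the supply cap of 2).
Mixing does better — 1×A and 2×J: weight 26 ≤ 31, strength 1·4 + 2·7 = 18.

18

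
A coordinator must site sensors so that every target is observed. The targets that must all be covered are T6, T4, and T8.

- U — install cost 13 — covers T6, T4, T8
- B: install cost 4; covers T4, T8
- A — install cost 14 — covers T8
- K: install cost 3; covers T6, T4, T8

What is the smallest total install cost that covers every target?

K alone covers T6, T4, T8 — every target.
Total install cost: 3.

3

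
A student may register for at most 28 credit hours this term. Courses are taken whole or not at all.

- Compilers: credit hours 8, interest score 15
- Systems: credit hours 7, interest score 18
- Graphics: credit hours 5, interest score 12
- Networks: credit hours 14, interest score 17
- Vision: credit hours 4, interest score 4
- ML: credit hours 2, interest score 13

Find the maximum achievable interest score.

Allowing fractional choices, the relaxed optimum would be about 65.3, but courses are indivisible.
Compilers + Systems + Graphics + Vision + ML: credit hours 8 + 7 + 5 + 4 + 2 = 26 ≤ 28, interest score 15 + 18 + 12 + 4 + 13 = 62.
Compilers + Systems + Graphics + ML: credit hours 8 + 7 + 5 + 2 = 22 ≤ 28, interest score 15 + 18 + 12 + 13 = 58.
Systems + Graphics + Networks + ML: credit hours 7 + 5 + 14 + 2 = 28 ≤ 28, interest score 18 + 12 + 17 + 13 = 60.
Best is Compilers, Systems, Graphics, Vision, and ML with total interest score 62.

62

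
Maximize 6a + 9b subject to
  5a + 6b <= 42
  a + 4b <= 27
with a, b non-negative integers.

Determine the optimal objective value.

60

The continuous relaxation peaks at (0.429, 6.64) with value 62.36; rounding to a feasible lattice point costs some objective.
(a,b)=(1,6): 5·1+6·6=41≤42, 1·1+4·6=25≤27, objective 60.
(a,b)=(2,5): 5·2+6·5=40≤42, 1·2+4·5=22≤27, objective 57.
(a,b)=(0,6): 5·0+6·6=36≤42, 1·0+4·6=24≤27, objective 54.
No feasible integer point exceeds 60.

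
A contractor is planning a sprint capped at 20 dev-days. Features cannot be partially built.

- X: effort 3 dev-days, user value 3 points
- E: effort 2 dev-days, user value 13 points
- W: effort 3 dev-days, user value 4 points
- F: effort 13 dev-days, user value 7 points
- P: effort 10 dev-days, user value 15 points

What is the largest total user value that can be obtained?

35

Allowing fractional choices, the relaxed optimum would be about 36.1, but features are indivisible.
X + E + W + P: effort 3 + 2 + 3 + 10 = 18 ≤ 20, user value 3 + 13 + 4 + 15 = 35.
E + W + P: effort 2 + 3 + 10 = 15 ≤ 20, user value 13 + 4 + 15 = 32.
Best is X, E, W, and P with total user value 35.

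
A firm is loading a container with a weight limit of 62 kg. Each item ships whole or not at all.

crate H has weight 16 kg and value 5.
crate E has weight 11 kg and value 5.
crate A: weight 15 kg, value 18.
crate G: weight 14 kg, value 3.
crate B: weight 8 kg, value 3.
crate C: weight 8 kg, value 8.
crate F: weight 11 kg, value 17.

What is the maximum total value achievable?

Allowing fractional choices, the relaxed optimum would be about 53.8, but items are indivisible.
crate H + crate A + crate B + crate C + crate F: weight 16 + 15 + 8 + 8 + 11 = 58 ≤ 62, value 5 + 18 + 3 + 8 + 17 = 51.
crate H + crate E + crate A + crate C + crate F: weight 16 + 11 + 15 + 8 + 11 = 61 ≤ 62, value 5 + 5 + 18 + 8 + 17 = 53.
crate E + crate A + crate B + crate C + crate F: weight 11 + 15 + 8 + 8 + 11 = 53 ≤ 62, value 5 + 18 + 3 + 8 + 17 = 51.
Best is crate H, crate E, crate A, crate C, and crate F with total value 53.

53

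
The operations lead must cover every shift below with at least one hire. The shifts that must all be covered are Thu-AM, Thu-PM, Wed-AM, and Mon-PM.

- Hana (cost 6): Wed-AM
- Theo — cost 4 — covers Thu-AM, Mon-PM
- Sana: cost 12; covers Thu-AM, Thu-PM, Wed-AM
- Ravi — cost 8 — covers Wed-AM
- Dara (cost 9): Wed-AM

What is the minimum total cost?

16

The greedy cost-per-new-shift heuristic would pick Theo, Hana, and Sana for 22, but a cheaper cover exists.
Choose Theo and Sana: together they cover Thu-AM, Thu-PM, Wed-AM, Mon-PM — every shift.
Total cost: 4 + 12 = 16.
No cover costs less than 16.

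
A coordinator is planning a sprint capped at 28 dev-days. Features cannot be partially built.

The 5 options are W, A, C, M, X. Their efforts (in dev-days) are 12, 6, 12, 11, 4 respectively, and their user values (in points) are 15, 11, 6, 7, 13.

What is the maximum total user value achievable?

39

Take W, A, and X: effort 12 + 6 + 4 = 22 ≤ 28, user value 15 + 11 + 13 = 39.
No other feasible combination does better.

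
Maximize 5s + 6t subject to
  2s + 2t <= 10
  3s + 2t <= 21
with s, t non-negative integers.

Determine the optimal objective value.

30

(s,t)=(0,5): 2·0+2·5=10≤10, 3·0+2·5=10≤21, objective 30.
(s,t)=(1,4): 2·1+2·4=10≤10, 3·1+2·4=11≤21, objective 29.
(s,t)=(0,4): 2·0+2·4=8≤10, 3·0+2·4=8≤21, objective 24.
Maximum is 30 at (s,t)=(0,5).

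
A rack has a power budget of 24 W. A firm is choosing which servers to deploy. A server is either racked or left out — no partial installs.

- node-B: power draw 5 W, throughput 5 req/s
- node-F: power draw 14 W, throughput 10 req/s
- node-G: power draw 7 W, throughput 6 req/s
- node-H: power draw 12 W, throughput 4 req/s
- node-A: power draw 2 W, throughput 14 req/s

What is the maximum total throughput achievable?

Treat it as a binary knapsack problem.
Allowing fractional choices, the relaxed optimum would be about 32.1, but servers are indivisible.
node-F + node-G + node-A: power draw 14 + 7 + 2 = 23 ≤ 24, throughput 10 + 6 + 14 = 30.
node-B + node-G + node-A: power draw 5 + 7 + 2 = 14 ≤ 24, throughput 5 + 6 + 14 = 25.
node-B + node-F + node-A: power draw 5 + 14 + 2 = 21 ≤ 24, throughput 5 + 10 + 14 = 29.
Best is node-F, node-G, and node-A with total throughput 30.

30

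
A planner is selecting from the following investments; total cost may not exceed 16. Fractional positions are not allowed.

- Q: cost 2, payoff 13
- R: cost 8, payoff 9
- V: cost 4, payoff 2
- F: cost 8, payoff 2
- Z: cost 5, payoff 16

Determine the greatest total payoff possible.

38

This is an integer program with binary decision variables.
Take Q, R, and Z: cost 2 + 8 + 5 = 15 ≤ 16, payoff 13 + 9 + 16 = 38.
No other feasible combination does better.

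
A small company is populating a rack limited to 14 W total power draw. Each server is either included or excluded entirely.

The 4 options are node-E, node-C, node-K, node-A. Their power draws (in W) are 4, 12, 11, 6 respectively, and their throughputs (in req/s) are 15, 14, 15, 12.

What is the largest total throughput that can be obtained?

27

Take node-E and node-A: power draw 4 + 6 = 10 ≤ 14, throughput 15 + 12 = 27.
No other feasible combination does better.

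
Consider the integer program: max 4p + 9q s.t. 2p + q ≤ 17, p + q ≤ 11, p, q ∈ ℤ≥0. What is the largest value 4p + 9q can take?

99

(p,q)=(0,11): 2·0+1·11=11≤17, 1·0+1·11=11≤11, objective 99.
(p,q)=(1,10): 2·1+1·10=12≤17, 1·1+1·10=11≤11, objective 94.
The best lattice point is (0,11), giving 99.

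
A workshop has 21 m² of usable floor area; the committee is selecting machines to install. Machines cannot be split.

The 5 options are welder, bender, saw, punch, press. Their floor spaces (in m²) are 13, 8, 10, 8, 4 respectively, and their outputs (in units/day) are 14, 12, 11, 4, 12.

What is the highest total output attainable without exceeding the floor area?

28

welder + bender: floor space 13 + 8 = 21 ≤ 21, output 14 + 12 = 26.
bender + punch + press: floor space 8 + 8 + 4 = 20 ≤ 21, output 12 + 4 + 12 = 28.
welder + press: floor space 13 + 4 = 17 ≤ 21, output 14 + 12 = 26.
Best is bender, punch, and press with total output 28.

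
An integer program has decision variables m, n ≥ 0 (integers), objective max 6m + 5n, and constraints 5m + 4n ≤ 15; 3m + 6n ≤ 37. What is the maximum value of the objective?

The continuous relaxation peaks at (0, 3.75) with value 18.75; rounding to a feasible lattice point costs some objective.
(m,n)=(3,0) is feasible, giving 18.
(m,n)=(2,1) is feasible, giving 17.
(m,n)=(1,2) is feasible, giving 16.
(m,n)=(0,3) is feasible, giving 15.
The best lattice point is (3,0), giving 18.

18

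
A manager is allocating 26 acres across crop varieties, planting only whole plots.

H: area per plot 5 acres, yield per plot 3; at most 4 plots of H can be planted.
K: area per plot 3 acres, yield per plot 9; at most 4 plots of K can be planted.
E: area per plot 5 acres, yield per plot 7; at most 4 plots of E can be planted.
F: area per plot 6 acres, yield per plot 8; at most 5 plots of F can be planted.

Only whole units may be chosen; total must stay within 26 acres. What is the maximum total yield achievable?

This is a bounded integer knapsack.
K has the best ratio (9/3); taking only K gives at most 4×9 = 36 (stopped by the supply cap of 4).
Mixing does better — 4×K and 2×F: area 24 ≤ 26, yield 4·9 + 2·8 = 52.

52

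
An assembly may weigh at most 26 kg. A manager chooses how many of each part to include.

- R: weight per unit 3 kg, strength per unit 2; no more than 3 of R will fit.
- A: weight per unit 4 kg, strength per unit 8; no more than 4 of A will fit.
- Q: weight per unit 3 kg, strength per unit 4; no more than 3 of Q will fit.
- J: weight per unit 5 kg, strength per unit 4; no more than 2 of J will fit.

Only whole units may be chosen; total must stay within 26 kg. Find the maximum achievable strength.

44

4×A and 3×Q: weight 25 ≤ 26, strength 4·8 + 3·4 = 44.
1×R, 4×A, and 2×Q: weight 25 ≤ 26, strength 1·2 + 4·8 + 2·4 = 42.
Best is 44.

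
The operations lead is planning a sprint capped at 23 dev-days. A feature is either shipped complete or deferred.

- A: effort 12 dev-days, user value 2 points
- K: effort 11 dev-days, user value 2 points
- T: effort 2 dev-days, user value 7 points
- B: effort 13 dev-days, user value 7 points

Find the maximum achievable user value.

14

Treat it as a binary knapsack problem.
Allowing fractional choices, the relaxed optimum would be about 15.5, but features are indivisible.
T + B: effort 2 + 13 = 15 ≤ 23, user value 7 + 7 = 14.
K + T: effort 11 + 2 = 13 ≤ 23, user value 2 + 7 = 9.
Best is T and B with total user value 14.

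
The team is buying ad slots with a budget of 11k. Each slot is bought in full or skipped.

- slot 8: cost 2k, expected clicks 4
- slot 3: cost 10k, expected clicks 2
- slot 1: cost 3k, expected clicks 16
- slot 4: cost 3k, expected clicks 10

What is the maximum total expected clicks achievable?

This is an integer program with binary decision variables.
slot 1 + slot 4: cost 3 + 3 = 6 ≤ 11, expected clicks 16 + 10 = 26.
slot 8 + slot 1 + slot 4: cost 2 + 3 + 3 = 8 ≤ 11, expected clicks 4 + 16 + 10 = 30.
slot 8 + slot 1: cost 2 + 3 = 5 ≤ 11, expected clicks 4 + 16 = 20.
Best is slot 8, slot 1, and slot 4 with total expected clicks 30.

30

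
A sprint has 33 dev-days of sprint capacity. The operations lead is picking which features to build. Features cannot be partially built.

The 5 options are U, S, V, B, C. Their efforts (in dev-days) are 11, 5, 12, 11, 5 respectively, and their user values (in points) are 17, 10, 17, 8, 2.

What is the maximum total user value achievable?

Allowing fractional choices, the relaxed optimum would be about 47.6, but features are indivisible.
U + S + B + C: effort 11 + 5 + 11 + 5 = 32 ≤ 33, user value 17 + 10 + 8 + 2 = 37.
U + S + V: effort 11 + 5 + 12 = 28 ≤ 33, user value 17 + 10 + 17 = 44.
U + S + V + C: effort 11 + 5 + 12 + 5 = 33 ≤ 33, user value 17 + 10 + 17 + 2 = 46.
Best is U, S, V, and C with total user value 46.

46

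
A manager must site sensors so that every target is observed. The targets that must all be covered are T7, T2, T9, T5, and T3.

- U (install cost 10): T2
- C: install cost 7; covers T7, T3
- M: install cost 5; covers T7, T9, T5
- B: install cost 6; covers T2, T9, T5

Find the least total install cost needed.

The greedy cost-per-new-target heuristic would pick M, B, and C for 18, but a cheaper cover exists.
Choose C and B: together they cover T7, T2, T9, T5, T3 — every target.
Total install cost: 7 + 6 = 13.
No cover costs less than 13.

13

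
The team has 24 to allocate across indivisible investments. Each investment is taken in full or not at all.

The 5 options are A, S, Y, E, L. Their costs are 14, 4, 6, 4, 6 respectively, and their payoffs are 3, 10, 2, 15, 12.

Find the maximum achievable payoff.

39

Allowing fractional choices, the relaxed optimum would be about 39.9, but investments are indivisible.
S + Y + E + L: cost 4 + 6 + 4 + 6 = 20 ≤ 24, payoff 10 + 2 + 15 + 12 = 39.
A + E + L: cost 14 + 4 + 6 = 24 ≤ 24, payoff 3 + 15 + 12 = 30.
S + E + L: cost 4 + 4 + 6 = 14 ≤ 24, payoff 10 + 15 + 12 = 37.
Best is S, Y, E, and L with total payoff 39.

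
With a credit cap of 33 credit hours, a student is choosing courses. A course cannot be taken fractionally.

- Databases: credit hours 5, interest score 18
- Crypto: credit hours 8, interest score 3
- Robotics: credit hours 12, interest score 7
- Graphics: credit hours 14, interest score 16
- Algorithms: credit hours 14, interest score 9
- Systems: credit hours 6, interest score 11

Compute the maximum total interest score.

Databases + Graphics + Systems: credit hours 5 + 14 + 6 = 25 ≤ 33, interest score 18 + 16 + 11 = 45.
Databases + Crypto + Graphics + Systems: credit hours 5 + 8 + 14 + 6 = 33 ≤ 33, interest score 18 + 3 + 16 + 11 = 48.
Databases + Graphics + Algorithms: credit hours 5 + 14 + 14 = 33 ≤ 33, interest score 18 + 16 + 9 = 43.
Best is Databases, Crypto, Graphics, and Systems with total interest score 48.

48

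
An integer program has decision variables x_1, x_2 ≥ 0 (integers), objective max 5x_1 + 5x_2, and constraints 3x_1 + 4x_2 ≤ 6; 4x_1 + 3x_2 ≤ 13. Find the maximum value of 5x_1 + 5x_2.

(x_1,x_2)=(2,0): 3·2+4·0=6≤6, 4·2+3·0=8≤13, objective 10.
(x_1,x_2)=(1,0): 3·1+4·0=3≤6, 4·1+3·0=4≤13, objective 5.
Maximum is 10 at (x_1,x_2)=(2,0).

10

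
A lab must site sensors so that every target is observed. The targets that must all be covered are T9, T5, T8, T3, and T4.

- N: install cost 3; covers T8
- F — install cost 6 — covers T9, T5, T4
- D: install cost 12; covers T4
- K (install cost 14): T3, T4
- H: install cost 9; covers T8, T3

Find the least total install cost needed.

15

The greedy cost-per-new-target heuristic would pick F, N, and H for 18, but a cheaper cover exists.
Choose F and H: together they cover T9, T5, T8, T3, T4 — every target.
Total install cost: 6 + 9 = 15.
No cover costs less than 15.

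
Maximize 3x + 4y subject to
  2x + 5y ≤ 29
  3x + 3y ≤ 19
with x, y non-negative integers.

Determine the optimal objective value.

Relaxing integrality, the LP optimum is 24.44 at (x,y) = (0.889, 5.44), which is not an integer point.
(x,y)=(1,5): 2·1+5·5=27≤29, 3·1+3·5=18≤19, objective 23.
(x,y)=(2,4): 2·2+5·4=24≤29, 3·2+3·4=18≤19, objective 22.
(x,y)=(0,5): 2·0+5·5=25≤29, 3·0+3·5=15≤19, objective 20.
No feasible integer point exceeds 23.

23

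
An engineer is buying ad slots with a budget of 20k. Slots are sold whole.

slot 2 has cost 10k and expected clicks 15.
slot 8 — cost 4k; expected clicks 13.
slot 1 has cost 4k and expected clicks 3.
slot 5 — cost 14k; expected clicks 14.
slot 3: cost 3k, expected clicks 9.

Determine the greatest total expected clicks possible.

Allowing fractional choices, the relaxed optimum would be about 40.0, but ad slots are indivisible.
slot 2 + slot 8 + slot 3: cost 10 + 4 + 3 = 17 ≤ 20, expected clicks 15 + 13 + 9 = 37.
slot 2 + slot 8 + slot 1: cost 10 + 4 + 4 = 18 ≤ 20, expected clicks 15 + 13 + 3 = 31.
Best is slot 2, slot 8, and slot 3 with total expected clicks 37.

37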